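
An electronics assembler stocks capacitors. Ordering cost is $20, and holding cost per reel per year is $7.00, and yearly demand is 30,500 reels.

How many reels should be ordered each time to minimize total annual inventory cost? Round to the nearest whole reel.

417 reels

Optimal lot size Q* = (2 × 30,500 × $20 / $7)^½ ≈ 417.48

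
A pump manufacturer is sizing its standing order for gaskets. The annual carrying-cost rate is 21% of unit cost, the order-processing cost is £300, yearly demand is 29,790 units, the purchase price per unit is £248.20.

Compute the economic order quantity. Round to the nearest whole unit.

586 units

Holding cost per unit per year: H = 21% × £248.2 = £52.1220
Q* = √(2·D·S / H) = √(2·29,790·300 / 52.122) = √342,926.2 ≈ 585.60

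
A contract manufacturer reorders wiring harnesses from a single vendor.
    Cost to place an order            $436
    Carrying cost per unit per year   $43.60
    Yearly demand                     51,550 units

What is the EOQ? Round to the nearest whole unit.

1,015 units

EOQ = √(2DS/H) = √(2 × 51,550 × 436 / 43.6)
    = √(1,031,000.00) ≈ 1,015.38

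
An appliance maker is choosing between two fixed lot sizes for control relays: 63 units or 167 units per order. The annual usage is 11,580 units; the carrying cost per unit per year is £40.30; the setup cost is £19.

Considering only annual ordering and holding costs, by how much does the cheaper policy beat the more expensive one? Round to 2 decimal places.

£79.30

Annual cost at Q: ordering D·S/Q plus holding Q·H/2.
TC(63) = (11,580/63)×19 + (63/2)×40.3 = £4,761.83
TC(167) = (11,580/167)×19 + (167/2)×40.3 = £4,682.54
Cheaper: Q = 167.  Difference = £79.30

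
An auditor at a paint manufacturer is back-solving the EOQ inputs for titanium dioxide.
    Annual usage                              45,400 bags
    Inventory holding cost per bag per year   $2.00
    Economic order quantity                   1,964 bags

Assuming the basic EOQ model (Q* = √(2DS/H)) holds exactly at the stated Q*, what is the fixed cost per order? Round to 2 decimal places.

$84.96

From Q* = √(2DS/H) ⇒ Q*² = 2DS/H.
S = Q²H / (2D) = 1,964² × 2 / (2 × 45,400) = 84.9625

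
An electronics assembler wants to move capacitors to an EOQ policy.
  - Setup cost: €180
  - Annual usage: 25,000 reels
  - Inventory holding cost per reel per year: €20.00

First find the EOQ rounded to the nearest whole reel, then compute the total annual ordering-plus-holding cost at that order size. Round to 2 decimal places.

Q* = √(2·D·S / H) = √(2·25,000·180 / 20) = √450,000.0 ≈ 670.82 → Q = 671 reels
Orders/yr = 25,000/671 = 37.258; ordering cost = 37.258 × €180 = €6,706.41
Average inventory = 671/2 = 335.5; holding cost = 335.5 × €20 = €6,710.00
Total = €6,706.41 + €6,710.00 = €13,416.41

€13,416.41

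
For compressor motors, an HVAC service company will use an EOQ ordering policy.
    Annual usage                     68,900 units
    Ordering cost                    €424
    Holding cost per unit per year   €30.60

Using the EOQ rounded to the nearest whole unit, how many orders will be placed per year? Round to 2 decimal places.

49.86 orders per year

2DS/H = 2·68,900·424/30.6 = 1,909,385.62
EOQ = √1,909,385.62 ≈ 1,381.81 → Q = 1,382
N = D/Q = 68,900/1,382 ≈ 49.855 orders/yr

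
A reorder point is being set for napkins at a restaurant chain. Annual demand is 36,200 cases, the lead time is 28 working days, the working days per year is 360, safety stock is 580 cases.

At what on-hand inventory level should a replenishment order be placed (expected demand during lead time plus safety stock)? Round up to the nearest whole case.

Daily demand d = 36,200 / 360 = 100.556 cases/day
Demand during lead time = 100.556 × 28 = 2,815.56
Reorder point = 2,815.56 + 580 = 3,395.56 → round up

3,396 cases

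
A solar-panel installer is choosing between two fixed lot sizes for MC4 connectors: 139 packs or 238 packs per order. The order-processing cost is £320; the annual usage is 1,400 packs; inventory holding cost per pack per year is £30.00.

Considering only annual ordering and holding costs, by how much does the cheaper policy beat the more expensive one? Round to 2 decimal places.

£144.33

For each Q, cost = (D/Q)·S + (Q/2)·H.
TC(139) = (1,400/139)×320 + (139/2)×30 = £5,308.02
TC(238) = (1,400/238)×320 + (238/2)×30 = £5,452.35
|ΔTC| = |£5,308.02 − £5,452.35| = £144.33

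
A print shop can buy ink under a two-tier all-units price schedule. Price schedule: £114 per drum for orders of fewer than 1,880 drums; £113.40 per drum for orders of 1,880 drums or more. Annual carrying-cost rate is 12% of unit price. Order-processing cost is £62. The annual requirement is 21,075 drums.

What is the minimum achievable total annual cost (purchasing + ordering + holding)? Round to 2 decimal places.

H₁ = 12%×£114 = £13.6800;  H₂ = 12%×£113.40 = £13.6080
EOQ₁ = √(2×21,075×62/13.6800) = 437.07  (< 1,880, feasible at tier 1)
EOQ₂ = √(2×21,075×62/13.6080) = 438.23  (< 1,880 → use Q = 1,880 at tier-2 price)
TC(tier 1 (EOQ₁), Q≈437.1) = £2,408,529.13
TC(tier 2, Q≈1,880.0) = £2,403,391.55
Minimum at tier 2: £2,403,391.55

£2,403,391.55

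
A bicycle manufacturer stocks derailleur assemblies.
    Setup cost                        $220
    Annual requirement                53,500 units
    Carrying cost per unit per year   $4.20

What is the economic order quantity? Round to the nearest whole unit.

2,367 units

Q* = √(2·D·S / H) = √(2·53,500·220 / 4.2) = √5,604,761.9 ≈ 2,367.44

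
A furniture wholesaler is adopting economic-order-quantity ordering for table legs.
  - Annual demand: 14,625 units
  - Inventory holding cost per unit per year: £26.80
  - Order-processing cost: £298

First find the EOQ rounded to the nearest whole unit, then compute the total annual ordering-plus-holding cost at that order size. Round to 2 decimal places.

£15,284.05

2DS/H = 2·14,625·298/26.8 = 325,242.54
EOQ = √325,242.54 ≈ 570.30 → Q = 570 units
Orders/yr = 14,625/570 = 25.658; ordering cost = 25.658 × £298 = £7,646.05
Average inventory = 570/2 = 285; holding cost = 285 × £26.8 = £7,638.00
Total = £7,646.05 + £7,638.00 = £15,284.05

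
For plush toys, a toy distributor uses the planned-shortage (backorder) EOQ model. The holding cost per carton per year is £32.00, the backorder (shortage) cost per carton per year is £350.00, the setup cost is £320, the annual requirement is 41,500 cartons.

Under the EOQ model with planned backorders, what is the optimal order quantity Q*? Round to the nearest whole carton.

952 cartons

Q* = √(2DS/H) · √((H + b)/b)
   = √(2 × 41,500 × 320 / 32) · √((32 + 350) / 350)
   = 911.043 × 1.0447 ≈ 951.78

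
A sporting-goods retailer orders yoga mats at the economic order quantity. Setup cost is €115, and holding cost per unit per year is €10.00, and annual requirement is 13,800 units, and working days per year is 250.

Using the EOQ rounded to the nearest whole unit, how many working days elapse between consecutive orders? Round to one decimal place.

Optimal lot size Q* = (2 × 13,800 × €115 / €10)^½ ≈ 563.38 → Q = 563 units
T = Q/D × 250 days = 563/13,800 × 250 = 10.199 days

10.2 days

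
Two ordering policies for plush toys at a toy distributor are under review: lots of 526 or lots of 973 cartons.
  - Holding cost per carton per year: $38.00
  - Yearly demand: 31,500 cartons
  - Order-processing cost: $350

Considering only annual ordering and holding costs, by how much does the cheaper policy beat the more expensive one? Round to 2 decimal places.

$1,136.14

Annual cost at Q: ordering D·S/Q plus holding Q·H/2.
TC(526) = (31,500/526)×350 + (526/2)×38 = $30,954.08
TC(973) = (31,500/973)×350 + (973/2)×38 = $29,817.94
Cheaper: Q = 973.  Difference = $1,136.14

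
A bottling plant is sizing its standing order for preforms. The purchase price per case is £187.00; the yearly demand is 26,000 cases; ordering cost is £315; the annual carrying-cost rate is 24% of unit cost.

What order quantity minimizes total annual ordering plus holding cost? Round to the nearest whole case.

H = i·C = 0.24 × £187 = £44.8800 per case-year
EOQ = √(2DS/H) = √(2 × 26,000 × 315 / 44.88)
    = √(364,973.26) ≈ 604.13

604 cases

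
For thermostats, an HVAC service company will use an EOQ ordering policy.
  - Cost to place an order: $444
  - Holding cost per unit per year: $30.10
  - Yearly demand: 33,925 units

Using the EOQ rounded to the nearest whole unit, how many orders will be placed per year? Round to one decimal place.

EOQ = √(2DS/H) = √(2 × 33,925 × 444 / 30.1)
    = √(1,000,843.85) ≈ 1,000.42 → Q = 1,000
N = D/Q = 33,925/1,000 ≈ 33.925 orders/yr

33.9 orders per year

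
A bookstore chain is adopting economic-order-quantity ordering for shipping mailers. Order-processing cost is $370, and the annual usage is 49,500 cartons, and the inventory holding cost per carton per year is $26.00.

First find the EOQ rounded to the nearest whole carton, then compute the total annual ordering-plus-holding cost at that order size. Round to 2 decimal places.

Q* = √(2·D·S / H) = √(2·49,500·370 / 26) = √1,408,846.2 ≈ 1,186.95 → Q = 1,187 cartons
Orders/yr = 49,500/1,187 = 41.702; ordering cost = 41.702 × $370 = $15,429.65
Average inventory = 1,187/2 = 593.5; holding cost = 593.5 × $26 = $15,431.00
Total = $15,429.65 + $15,431.00 = $30,860.65

$30,860.65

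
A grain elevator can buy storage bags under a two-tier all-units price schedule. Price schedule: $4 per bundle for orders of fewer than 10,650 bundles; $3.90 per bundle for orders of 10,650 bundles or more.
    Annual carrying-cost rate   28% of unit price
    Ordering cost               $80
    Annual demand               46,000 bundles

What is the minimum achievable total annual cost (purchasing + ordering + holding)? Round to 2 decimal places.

H₁ = 28%×$4 = $1.1200;  H₂ = 28%×$3.90 = $1.0920
EOQ₁ = √(2×46,000×80/1.1200) = 2,563.48  (< 10,650, feasible at tier 1)
EOQ₂ = √(2×46,000×80/1.0920) = 2,596.14  (< 10,650 → use Q = 10,650 at tier-2 price)
TC(tier 1 (EOQ₁), Q≈2,563.5) = $186,871.10
TC(tier 2, Q≈10,650.0) = $185,560.44
Minimum at tier 2: $185,560.44

$185,560.44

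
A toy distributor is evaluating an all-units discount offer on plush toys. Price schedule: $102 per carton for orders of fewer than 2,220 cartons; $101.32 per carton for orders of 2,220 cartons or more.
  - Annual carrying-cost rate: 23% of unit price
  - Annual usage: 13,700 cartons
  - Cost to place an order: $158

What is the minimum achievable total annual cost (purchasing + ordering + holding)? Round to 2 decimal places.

H₁ = 23%×$102 = $23.4600;  H₂ = 23%×$101.32 = $23.3036
EOQ₁ = √(2×13,700×158/23.4600) = 429.58  (< 2,220, feasible at tier 1)
EOQ₂ = √(2×13,700×158/23.3036) = 431.01  (< 2,220 → use Q = 2,220 at tier-2 price)
TC(tier 1 (EOQ₁), Q≈429.6) = $1,407,477.85
TC(tier 2, Q≈2,220.0) = $1,414,926.04
Minimum at tier 1 (EOQ₁): $1,407,477.85

$1,407,477.85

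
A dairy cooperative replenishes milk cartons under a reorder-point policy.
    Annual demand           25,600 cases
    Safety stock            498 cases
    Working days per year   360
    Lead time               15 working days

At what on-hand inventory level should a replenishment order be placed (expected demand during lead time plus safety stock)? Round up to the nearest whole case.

Daily demand d = 25,600 / 360 = 71.111 cases/day
Demand during lead time = 71.111 × 15 = 1,066.67
Reorder point = 1,066.67 + 498 = 1,564.67 → round up

1,565 cases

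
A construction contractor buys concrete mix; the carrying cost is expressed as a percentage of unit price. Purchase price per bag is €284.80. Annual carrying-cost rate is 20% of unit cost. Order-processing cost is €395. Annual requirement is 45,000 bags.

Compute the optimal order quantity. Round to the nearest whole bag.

790 bags

H = i·C = 0.2 × €284.8 = €56.9600 per bag-year
EOQ = √(2DS/H) = √(2 × 45,000 × 395 / 56.96)
    = √(624,122.19) ≈ 790.01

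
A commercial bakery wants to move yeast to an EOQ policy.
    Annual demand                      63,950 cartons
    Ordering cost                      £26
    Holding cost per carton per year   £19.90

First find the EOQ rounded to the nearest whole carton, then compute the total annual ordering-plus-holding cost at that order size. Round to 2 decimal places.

EOQ = √(2DS/H) = √(2 × 63,950 × 26 / 19.9)
    = √(167,105.53) ≈ 408.79 → Q = 409 cartons
Orders/yr = 63,950/409 = 156.357; ordering cost = 156.357 × £26 = £4,065.28
Average inventory = 409/2 = 204.5; holding cost = 204.5 × £19.9 = £4,069.55
Total = £4,065.28 + £4,069.55 = £8,134.83

£8,134.83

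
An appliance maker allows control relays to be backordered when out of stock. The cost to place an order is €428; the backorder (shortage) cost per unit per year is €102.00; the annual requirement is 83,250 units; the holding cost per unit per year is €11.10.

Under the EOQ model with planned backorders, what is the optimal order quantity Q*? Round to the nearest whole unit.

2,668 units

Basic EOQ = √(2·83,250·428/11.1) = 2,533.772
Backorder adjustment √((H+b)/b) = √((11.1+102)/102) = 1.0530
Q* = 2,533.772 × 1.0530 ≈ 2,668.08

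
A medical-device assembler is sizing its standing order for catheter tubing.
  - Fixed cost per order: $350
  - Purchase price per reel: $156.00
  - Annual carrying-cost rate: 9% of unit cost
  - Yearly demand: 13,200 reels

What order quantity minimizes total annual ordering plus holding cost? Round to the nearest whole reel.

811 reels

Holding cost per reel per year: H = 9% × $156 = $14.0400
Q* = √(2·D·S / H) = √(2·13,200·350 / 14.04) = √658,119.7 ≈ 811.25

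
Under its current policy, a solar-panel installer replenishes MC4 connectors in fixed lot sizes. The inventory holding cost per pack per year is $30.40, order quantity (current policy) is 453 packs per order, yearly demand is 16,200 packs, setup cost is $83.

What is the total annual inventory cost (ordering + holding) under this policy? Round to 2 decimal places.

Annual ordering cost = (D/Q)·S = (16,200/453) × 83 = $2,968.21
Annual holding cost  = (Q/2)·H = (453/2) × 30.4 = $6,885.60
Total = $2,968.21 + $6,885.60 = $9,853.81

$9,853.81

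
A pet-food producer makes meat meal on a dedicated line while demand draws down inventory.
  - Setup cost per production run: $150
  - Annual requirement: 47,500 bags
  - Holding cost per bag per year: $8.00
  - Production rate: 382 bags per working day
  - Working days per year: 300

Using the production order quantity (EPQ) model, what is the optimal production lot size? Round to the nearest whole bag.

d = 47,500/300 = 158.3333 bags/day;  effective holding cost H(1 − d/p) = 8·(1 − 158.3333/382) = 4.68412
Q* = √(2DS / H_eff) = √(2·47,500·150 / 4.68412) ≈ 1,744.19

1,744 bags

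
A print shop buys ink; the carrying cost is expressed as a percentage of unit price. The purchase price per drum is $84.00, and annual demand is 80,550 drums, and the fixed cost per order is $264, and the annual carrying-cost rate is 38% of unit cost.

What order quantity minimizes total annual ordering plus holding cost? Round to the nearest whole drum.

Holding cost per drum per year: H = 38% × $84 = $31.9200
2DS/H = 2·80,550·264/31.92 = 1,332,406.02
EOQ = √1,332,406.02 ≈ 1,154.30

1,154 drums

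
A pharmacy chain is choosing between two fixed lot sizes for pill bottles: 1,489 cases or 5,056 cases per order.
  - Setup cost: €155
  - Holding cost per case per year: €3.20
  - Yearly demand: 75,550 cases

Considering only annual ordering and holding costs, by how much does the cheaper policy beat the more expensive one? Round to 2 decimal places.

Annual cost at Q: ordering D·S/Q plus holding Q·H/2.
TC(1,489) = (75,550/1,489)×155 + (1,489/2)×3.2 = €10,246.91
TC(5,056) = (75,550/5,056)×155 + (5,056/2)×3.2 = €10,405.71
Cheaper: Q = 1,489.  Difference = €158.80

€158.80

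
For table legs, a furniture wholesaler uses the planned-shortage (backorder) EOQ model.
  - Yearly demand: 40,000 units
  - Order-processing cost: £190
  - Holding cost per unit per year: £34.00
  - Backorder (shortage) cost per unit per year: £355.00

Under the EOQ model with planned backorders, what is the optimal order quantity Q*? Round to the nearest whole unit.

700 units

Basic EOQ = √(2·40,000·190/34) = 668.625
Backorder adjustment √((H+b)/b) = √((34+355)/355) = 1.0468
Q* = 668.625 × 1.0468 ≈ 699.91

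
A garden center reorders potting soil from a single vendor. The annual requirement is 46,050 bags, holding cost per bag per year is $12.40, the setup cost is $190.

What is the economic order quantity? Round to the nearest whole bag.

2DS/H = 2·46,050·190/12.4 = 1,411,209.68
EOQ = √1,411,209.68 ≈ 1,187.94

1,188 bags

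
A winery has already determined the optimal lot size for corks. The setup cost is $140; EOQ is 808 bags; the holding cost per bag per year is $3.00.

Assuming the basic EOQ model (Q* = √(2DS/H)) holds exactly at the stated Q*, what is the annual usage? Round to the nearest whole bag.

6,995 bags per year

EOQ relation: Q² = 2DS/H, so rearrange for the unknown.
D = Q²H / (2S) = 808² × 3 / (2 × 140) = 6,994.97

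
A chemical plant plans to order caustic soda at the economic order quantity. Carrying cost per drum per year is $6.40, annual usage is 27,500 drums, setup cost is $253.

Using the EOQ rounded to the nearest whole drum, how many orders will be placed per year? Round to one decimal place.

2DS/H = 2·27,500·253/6.4 = 2,174,218.75
EOQ = √2,174,218.75 ≈ 1,474.52 → Q = 1,475
N = D/Q = 27,500/1,475 ≈ 18.644 orders/yr

18.6 orders per year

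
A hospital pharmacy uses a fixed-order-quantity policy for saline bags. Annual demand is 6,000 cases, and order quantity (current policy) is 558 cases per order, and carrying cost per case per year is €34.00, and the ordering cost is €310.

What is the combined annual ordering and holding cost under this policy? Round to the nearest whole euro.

Ordering: D/Q × S = 6,000/558 × €310 = €3,333.33
Holding:  Q/2 × H = 558/2 × €34 = €9,486.00
Total = €3,333.33 + €9,486.00 = €12,819.33

€12,819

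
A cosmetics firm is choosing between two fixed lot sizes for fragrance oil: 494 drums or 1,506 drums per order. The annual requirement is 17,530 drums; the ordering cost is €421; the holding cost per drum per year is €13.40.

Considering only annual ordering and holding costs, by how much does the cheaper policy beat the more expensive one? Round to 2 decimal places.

€3,258.65

Annual cost at Q: ordering D·S/Q plus holding Q·H/2.
TC(494) = (17,530/494)×421 + (494/2)×13.4 = €18,249.33
TC(1,506) = (17,530/1,506)×421 + (1,506/2)×13.4 = €14,990.68
Lots of 1,506 are cheaper by €3,258.65.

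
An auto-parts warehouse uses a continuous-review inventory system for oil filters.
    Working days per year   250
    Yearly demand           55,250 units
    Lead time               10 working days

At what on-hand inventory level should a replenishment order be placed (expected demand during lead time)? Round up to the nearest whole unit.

Daily demand d = 55,250 / 250 = 221.000 units/day
Demand during lead time = 221.000 × 10 = 2,210.00
Reorder point = 2,210.00 → round up

2,210 units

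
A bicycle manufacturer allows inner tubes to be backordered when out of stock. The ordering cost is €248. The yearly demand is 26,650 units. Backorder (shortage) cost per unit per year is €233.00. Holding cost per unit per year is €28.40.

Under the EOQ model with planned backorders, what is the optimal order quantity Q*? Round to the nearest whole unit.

723 units

Q* = √(2DS/H) · √((H + b)/b)
   = √(2 × 26,650 × 248 / 28.4) · √((28.4 + 233) / 233)
   = 682.229 × 1.0592 ≈ 722.61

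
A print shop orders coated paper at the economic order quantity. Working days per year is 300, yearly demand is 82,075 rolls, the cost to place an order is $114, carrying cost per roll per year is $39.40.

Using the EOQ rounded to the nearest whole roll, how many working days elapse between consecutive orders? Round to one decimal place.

2DS/H = 2·82,075·114/39.4 = 474,951.78
EOQ = √474,951.78 ≈ 689.17 → Q = 689 rolls
Cycle time = (working days × Q)/D = (300 × 689) / 82,075 = 2.518 days

2.5 days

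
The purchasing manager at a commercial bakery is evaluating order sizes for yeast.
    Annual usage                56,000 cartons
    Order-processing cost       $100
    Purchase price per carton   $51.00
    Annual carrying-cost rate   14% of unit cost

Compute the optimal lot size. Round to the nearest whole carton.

1,252 cartons

H = i·C = 0.14 × $51 = $7.1400 per carton-year
Q* = √(2·D·S / H) = √(2·56,000·100 / 7.14) = √1,568,627.5 ≈ 1,252.45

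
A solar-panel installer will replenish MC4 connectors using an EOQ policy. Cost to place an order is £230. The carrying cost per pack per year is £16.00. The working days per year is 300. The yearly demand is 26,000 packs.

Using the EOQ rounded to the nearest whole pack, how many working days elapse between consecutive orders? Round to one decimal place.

10.0 days

EOQ = √(2DS/H) = √(2 × 26,000 × 230 / 16)
    = √(747,500.00) ≈ 864.58 → Q = 865 packs
Cycle time = (working days × Q)/D = (300 × 865) / 26,000 = 9.981 days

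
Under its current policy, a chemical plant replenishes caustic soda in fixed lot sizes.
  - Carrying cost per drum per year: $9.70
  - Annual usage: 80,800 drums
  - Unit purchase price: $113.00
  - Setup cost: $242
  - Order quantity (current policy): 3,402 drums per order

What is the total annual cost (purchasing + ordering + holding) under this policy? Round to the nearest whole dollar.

$9,152,647

Orders/yr = 80,800/3,402 = 23.751; ordering cost = 23.751 × $242 = $5,747.68
Average inventory = 3,402/2 = 1701; holding cost = 1701 × $9.7 = $16,499.70
Purchase cost = D·C = 80,800 × 113 = $9,130,400.00
Total = $5,747.68 + $16,499.70 + $9,130,400.00 = $9,152,647.38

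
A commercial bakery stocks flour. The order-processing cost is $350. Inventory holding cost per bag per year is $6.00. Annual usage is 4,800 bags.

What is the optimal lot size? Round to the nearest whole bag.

748 bags

2DS/H = 2·4,800·350/6 = 560,000.00
EOQ = √560,000.00 ≈ 748.33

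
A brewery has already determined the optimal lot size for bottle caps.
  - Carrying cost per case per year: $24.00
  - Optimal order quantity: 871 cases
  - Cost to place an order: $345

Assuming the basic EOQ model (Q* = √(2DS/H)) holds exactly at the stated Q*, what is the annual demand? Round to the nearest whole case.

26,388 cases per year

EOQ relation: Q² = 2DS/H, so rearrange for the unknown.
D = Q²H / (2S) = 871² × 24 / (2 × 345) = 26,387.51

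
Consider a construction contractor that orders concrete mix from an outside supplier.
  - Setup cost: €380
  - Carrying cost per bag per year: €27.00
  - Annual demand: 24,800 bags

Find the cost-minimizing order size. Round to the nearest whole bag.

836 bags

Q* = √(2·D·S / H) = √(2·24,800·380 / 27) = √698,074.1 ≈ 835.51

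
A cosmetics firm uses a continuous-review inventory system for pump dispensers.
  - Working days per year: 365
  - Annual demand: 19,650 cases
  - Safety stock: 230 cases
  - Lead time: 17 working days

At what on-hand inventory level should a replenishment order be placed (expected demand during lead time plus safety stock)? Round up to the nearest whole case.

Daily demand d = 19,650 / 365 = 53.836 cases/day
Demand during lead time = 53.836 × 17 = 915.21
Reorder point = 915.21 + 230 = 1,145.21 → round up

1,146 cases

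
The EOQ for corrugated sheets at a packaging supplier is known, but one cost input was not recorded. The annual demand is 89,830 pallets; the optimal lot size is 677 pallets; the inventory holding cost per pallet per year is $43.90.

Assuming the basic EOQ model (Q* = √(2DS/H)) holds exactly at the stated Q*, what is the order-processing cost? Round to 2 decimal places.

$111.99

EOQ relation: Q² = 2DS/H, so rearrange for the unknown.
S = Q²H / (2D) = 677² × 43.9 / (2 × 89,830) = 111.9929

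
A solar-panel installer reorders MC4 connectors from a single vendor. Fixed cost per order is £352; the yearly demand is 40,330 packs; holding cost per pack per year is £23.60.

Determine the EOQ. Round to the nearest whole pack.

1,097 packs

Optimal lot size Q* = (2 × 40,330 × £352 / £23.6)^½ ≈ 1,096.84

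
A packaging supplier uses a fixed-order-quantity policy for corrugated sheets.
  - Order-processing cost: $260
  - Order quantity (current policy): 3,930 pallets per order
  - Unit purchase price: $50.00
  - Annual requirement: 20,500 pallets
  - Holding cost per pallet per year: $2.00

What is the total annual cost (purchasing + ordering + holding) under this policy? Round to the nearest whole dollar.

$1,030,286

Annual ordering cost = (D/Q)·S = (20,500/3,930) × 260 = $1,356.23
Annual holding cost  = (Q/2)·H = (3,930/2) × 2 = $3,930.00
Purchase cost = D·C = 20,500 × 50 = $1,025,000.00
Total = $1,356.23 + $3,930.00 + $1,025,000.00 = $1,030,286.23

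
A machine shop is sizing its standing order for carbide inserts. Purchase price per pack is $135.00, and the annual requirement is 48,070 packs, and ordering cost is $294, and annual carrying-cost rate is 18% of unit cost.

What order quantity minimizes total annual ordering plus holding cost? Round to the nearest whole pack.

Holding cost per pack per year: H = 18% × $135 = $24.3000
2DS/H = 2·48,070·294/24.3 = 1,163,175.31
EOQ = √1,163,175.31 ≈ 1,078.51

1,079 packs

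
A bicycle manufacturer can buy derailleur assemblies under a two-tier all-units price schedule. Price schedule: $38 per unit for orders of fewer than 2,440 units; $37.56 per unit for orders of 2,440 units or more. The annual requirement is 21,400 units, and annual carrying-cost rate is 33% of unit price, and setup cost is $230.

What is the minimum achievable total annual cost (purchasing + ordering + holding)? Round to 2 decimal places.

H₁ = 33%×$38 = $12.5400;  H₂ = 33%×$37.56 = $12.3948
EOQ₁ = √(2×21,400×230/12.5400) = 886.01  (< 2,440, feasible at tier 1)
EOQ₂ = √(2×21,400×230/12.3948) = 891.18  (< 2,440 → use Q = 2,440 at tier-2 price)
TC(tier 1 (EOQ₁), Q≈886.0) = $824,310.52
TC(tier 2, Q≈2,440.0) = $820,922.87
Minimum at tier 2: $820,922.87

$820,922.87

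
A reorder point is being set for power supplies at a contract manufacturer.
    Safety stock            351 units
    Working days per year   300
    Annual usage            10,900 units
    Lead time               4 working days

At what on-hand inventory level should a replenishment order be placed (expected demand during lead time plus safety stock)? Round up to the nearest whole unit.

497 units

Daily demand d = 10,900 / 300 = 36.333 units/day
Demand during lead time = 36.333 × 4 = 145.33
Reorder point = 145.33 + 351 = 496.33 → round up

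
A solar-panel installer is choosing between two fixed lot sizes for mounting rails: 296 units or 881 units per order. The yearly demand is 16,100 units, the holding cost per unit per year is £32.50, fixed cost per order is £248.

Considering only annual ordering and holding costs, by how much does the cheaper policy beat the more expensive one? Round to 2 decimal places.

£549.18

Annual cost at Q: ordering D·S/Q plus holding Q·H/2.
TC(296) = (16,100/296)×248 + (296/2)×32.5 = £18,299.19
TC(881) = (16,100/881)×248 + (881/2)×32.5 = £18,848.37
|ΔTC| = |£18,299.19 − £18,848.37| = £549.18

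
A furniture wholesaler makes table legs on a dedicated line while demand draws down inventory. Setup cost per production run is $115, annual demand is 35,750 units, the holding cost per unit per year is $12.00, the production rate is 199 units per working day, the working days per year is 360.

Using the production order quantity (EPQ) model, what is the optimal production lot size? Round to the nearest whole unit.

d = 35,750/360 = 99.3056 units/day;  effective holding cost H(1 − d/p) = 12·(1 − 99.3056/199) = 6.01173
Q* = √(2DS / H_eff) = √(2·35,750·115 / 6.01173) ≈ 1,169.51

1,170 units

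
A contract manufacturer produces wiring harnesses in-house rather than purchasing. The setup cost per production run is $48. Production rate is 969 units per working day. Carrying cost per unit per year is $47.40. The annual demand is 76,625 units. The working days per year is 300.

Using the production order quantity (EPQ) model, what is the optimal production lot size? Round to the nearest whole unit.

d = 76,625/300 = 255.4167 units/day;  effective holding cost H(1 − d/p) = 47.4·(1 − 255.4167/969) = 34.90593
Q* = √(2DS / H_eff) = √(2·76,625·48 / 34.90593) ≈ 459.06

459 units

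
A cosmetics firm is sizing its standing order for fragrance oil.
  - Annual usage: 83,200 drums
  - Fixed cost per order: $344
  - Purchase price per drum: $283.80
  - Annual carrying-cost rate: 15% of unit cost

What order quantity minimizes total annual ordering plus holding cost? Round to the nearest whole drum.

Holding cost per drum per year: H = 15% × $283.8 = $42.5700
Q* = √(2·D·S / H) = √(2·83,200·344 / 42.57) = √1,344,646.5 ≈ 1,159.59

1,160 drums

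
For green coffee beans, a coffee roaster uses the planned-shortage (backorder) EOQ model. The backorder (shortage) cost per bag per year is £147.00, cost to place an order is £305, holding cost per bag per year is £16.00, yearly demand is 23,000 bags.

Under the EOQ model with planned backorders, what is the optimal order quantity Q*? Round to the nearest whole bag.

986 bags

Basic EOQ = √(2·23,000·305/16) = 936.416
Backorder adjustment √((H+b)/b) = √((16+147)/147) = 1.0530
Q* = 936.416 × 1.0530 ≈ 986.06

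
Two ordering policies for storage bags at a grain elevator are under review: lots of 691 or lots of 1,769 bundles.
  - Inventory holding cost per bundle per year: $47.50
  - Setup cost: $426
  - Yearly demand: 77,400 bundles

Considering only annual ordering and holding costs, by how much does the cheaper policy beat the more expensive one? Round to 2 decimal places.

$3,475.43

TC(Q) = (D/Q)S + (Q/2)H
TC(691) = (77,400/691)×426 + (691/2)×47.5 = $64,128.18
TC(1,769) = (77,400/1,769)×426 + (1,769/2)×47.5 = $60,652.76
Cheaper: Q = 1,769.  Difference = $3,475.43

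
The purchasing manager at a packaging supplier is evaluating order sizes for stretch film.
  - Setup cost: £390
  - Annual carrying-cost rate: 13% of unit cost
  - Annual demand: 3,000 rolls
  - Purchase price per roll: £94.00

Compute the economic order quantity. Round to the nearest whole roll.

H = i·C = 0.13 × £94 = £12.2200 per roll-year
Q* = √(2·D·S / H) = √(2·3,000·390 / 12.22) = √191,489.4 ≈ 437.59

438 rolls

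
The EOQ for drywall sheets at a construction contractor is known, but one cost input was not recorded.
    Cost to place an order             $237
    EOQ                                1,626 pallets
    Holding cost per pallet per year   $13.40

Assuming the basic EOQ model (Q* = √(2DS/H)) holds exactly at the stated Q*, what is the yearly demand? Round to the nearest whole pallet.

Since Q* = (2DS/H)^½, squaring gives Q*²·H = 2DS.
D = Q²H / (2S) = 1,626² × 13.4 / (2 × 237) = 74,742.49

74,742 pallets per year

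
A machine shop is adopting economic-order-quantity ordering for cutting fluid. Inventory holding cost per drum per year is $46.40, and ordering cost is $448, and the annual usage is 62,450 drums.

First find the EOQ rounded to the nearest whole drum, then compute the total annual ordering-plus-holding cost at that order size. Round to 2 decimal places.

$50,954.11

Q* = √(2·D·S / H) = √(2·62,450·448 / 46.4) = √1,205,931.0 ≈ 1,098.15 → Q = 1,098 drums
Ordering: D/Q × S = 62,450/1,098 × $448 = $25,480.51
Holding:  Q/2 × H = 1,098/2 × $46.4 = $25,473.60
Total = $25,480.51 + $25,473.60 = $50,954.11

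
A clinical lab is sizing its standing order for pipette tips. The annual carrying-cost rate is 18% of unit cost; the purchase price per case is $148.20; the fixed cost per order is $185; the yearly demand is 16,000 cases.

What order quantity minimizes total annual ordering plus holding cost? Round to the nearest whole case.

H = i·C = 0.18 × $148.2 = $26.6760 per case-year
Optimal lot size Q* = (2 × 16,000 × $185 / $26.676)^½ ≈ 471.09

471 cases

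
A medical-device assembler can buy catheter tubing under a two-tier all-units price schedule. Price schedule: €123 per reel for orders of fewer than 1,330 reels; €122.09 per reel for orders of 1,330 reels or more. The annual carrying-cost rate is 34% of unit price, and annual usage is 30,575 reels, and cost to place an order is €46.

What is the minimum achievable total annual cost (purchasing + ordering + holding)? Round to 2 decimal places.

H₁ = 34%×€123 = €41.8200;  H₂ = 34%×€122.09 = €41.5106
EOQ₁ = √(2×30,575×46/41.8200) = 259.35  (< 1,330, feasible at tier 1)
EOQ₂ = √(2×30,575×46/41.5106) = 260.31  (< 1,330 → use Q = 1,330 at tier-2 price)
TC(tier 1 (EOQ₁), Q≈259.3) = €3,771,570.99
TC(tier 2, Q≈1,330.0) = €3,761,563.78
Minimum at tier 2: €3,761,563.78

€3,761,563.78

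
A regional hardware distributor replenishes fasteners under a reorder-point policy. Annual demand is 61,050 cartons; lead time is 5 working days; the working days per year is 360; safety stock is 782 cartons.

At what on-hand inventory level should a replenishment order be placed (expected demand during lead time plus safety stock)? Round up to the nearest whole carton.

1,630 cartons

Daily demand d = 61,050 / 360 = 169.583 cartons/day
Demand during lead time = 169.583 × 5 = 847.92
Reorder point = 847.92 + 782 = 1,629.92 → round up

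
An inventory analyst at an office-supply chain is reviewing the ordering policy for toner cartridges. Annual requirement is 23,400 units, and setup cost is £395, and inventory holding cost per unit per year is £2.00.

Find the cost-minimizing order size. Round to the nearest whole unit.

EOQ = √(2DS/H) = √(2 × 23,400 × 395 / 2)
    = √(9,243,000.00) ≈ 3,040.23

3,040 units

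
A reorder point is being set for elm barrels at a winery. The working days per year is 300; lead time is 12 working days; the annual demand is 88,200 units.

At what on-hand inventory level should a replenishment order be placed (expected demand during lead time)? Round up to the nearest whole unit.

3,528 units

Daily demand d = 88,200 / 300 = 294.000 units/day
Demand during lead time = 294.000 × 12 = 3,528.00
Reorder point = 3,528.00 → round up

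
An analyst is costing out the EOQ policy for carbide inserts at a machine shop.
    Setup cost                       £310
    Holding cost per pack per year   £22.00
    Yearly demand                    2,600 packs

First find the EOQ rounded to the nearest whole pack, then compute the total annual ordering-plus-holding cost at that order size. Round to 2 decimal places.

£5,955.17

EOQ = √(2DS/H) = √(2 × 2,600 × 310 / 22)
    = √(73,272.73) ≈ 270.69 → Q = 271 packs
Orders/yr = 2,600/271 = 9.594; ordering cost = 9.594 × £310 = £2,974.17
Average inventory = 271/2 = 135.5; holding cost = 135.5 × £22 = £2,981.00
Total = £2,974.17 + £2,981.00 = £5,955.17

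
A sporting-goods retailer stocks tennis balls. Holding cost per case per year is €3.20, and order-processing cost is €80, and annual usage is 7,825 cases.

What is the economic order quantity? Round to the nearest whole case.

625 cases

2DS/H = 2·7,825·80/3.2 = 391,250.00
EOQ = √391,250.00 ≈ 625.50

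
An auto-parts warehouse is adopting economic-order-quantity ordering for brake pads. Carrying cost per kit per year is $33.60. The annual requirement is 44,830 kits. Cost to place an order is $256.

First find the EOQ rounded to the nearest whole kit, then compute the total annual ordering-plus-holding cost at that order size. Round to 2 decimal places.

Q* = √(2·D·S / H) = √(2·44,830·256 / 33.6) = √683,123.8 ≈ 826.51 → Q = 827 kits
Annual ordering cost = (D/Q)·S = (44,830/827) × 256 = $13,877.24
Annual holding cost  = (Q/2)·H = (827/2) × 33.6 = $13,893.60
Total = $13,877.24 + $13,893.60 = $27,770.84

$27,770.84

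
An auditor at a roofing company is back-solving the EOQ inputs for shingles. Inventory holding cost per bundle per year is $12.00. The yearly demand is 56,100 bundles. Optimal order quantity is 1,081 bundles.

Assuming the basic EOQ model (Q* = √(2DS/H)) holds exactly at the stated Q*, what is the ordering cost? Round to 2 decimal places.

$124.98

From Q* = √(2DS/H) ⇒ Q*² = 2DS/H.
S = Q²H / (2D) = 1,081² × 12 / (2 × 56,100) = 124.9798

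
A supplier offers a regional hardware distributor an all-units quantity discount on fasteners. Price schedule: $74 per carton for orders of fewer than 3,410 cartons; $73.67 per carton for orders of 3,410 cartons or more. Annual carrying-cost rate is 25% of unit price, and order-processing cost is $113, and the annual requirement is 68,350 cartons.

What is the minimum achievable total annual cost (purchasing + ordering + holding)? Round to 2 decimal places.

$5,069,011.31

H₁ = 25%×$74 = $18.5000;  H₂ = 25%×$73.67 = $18.4175
EOQ₁ = √(2×68,350×113/18.5000) = 913.77  (< 3,410, feasible at tier 1)
EOQ₂ = √(2×68,350×113/18.4175) = 915.82  (< 3,410 → use Q = 3,410 at tier-2 price)
TC(tier 1 (EOQ₁), Q≈913.8) = $5,074,804.77
TC(tier 2, Q≈3,410.0) = $5,069,011.31
Minimum at tier 2: $5,069,011.31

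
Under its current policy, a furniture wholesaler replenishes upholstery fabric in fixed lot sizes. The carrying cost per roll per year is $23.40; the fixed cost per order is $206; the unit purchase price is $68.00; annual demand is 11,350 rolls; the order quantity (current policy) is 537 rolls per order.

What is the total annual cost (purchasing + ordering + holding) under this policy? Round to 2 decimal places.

Orders/yr = 11,350/537 = 21.136; ordering cost = 21.136 × $206 = $4,354.00
Average inventory = 537/2 = 268.5; holding cost = 268.5 × $23.4 = $6,282.90
Purchase cost = D·C = 11,350 × 68 = $771,800.00
Total = $4,354.00 + $6,282.90 + $771,800.00 = $782,436.90

$782,436.90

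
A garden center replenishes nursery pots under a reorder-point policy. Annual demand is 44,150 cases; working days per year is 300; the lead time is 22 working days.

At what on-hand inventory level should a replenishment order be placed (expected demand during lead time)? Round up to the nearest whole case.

3,238 cases

Daily demand d = 44,150 / 300 = 147.167 cases/day
Demand during lead time = 147.167 × 22 = 3,237.67
Reorder point = 3,237.67 → round up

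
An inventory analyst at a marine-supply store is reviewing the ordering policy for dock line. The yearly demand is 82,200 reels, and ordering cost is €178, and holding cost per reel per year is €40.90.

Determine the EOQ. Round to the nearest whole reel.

846 reels

Optimal lot size Q* = (2 × 82,200 × €178 / €40.9)^½ ≈ 845.86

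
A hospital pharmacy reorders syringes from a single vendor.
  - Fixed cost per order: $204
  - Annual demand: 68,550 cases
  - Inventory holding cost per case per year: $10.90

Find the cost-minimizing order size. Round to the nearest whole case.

2DS/H = 2·68,550·204/10.9 = 2,565,908.26
EOQ = √2,565,908.26 ≈ 1,601.85

1,602 cases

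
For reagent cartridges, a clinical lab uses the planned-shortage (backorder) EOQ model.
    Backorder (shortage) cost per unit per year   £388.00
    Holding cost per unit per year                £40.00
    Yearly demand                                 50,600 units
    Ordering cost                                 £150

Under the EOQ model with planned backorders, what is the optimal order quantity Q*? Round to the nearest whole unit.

647 units

Q* = √(2DS/H) · √((H + b)/b)
   = √(2 × 50,600 × 150 / 40) · √((40 + 388) / 388)
   = 616.036 × 1.0503 ≈ 647.01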